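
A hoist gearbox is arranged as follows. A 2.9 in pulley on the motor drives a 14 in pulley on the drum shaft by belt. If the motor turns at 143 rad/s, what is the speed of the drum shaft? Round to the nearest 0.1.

29.6 rad/s

belt 14/2.9 = 4.8276 → 143/4.8276 = 29.621 rad/s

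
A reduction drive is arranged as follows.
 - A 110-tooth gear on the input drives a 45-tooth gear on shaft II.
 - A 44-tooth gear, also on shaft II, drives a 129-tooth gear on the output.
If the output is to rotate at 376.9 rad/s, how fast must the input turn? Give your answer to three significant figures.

Overall ratio R = 0.40909 × 2.9318 = 1.1994.
Required input speed = output speed × R = 376.9 × 1.1994 = 452.05 rad/s.

452 rad/s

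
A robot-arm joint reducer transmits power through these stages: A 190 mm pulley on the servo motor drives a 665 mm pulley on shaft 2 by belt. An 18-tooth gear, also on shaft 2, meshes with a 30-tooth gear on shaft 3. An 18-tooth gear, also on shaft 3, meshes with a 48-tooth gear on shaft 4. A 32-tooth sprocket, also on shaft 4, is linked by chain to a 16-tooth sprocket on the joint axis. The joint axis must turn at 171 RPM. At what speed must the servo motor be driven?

1330 RPM

Overall ratio R = 3.5 × 1.6667 × 2.6667 × 0.5 = 7.7778.
Required input speed = output speed × R = 171 × 7.7778 = 1330 RPM.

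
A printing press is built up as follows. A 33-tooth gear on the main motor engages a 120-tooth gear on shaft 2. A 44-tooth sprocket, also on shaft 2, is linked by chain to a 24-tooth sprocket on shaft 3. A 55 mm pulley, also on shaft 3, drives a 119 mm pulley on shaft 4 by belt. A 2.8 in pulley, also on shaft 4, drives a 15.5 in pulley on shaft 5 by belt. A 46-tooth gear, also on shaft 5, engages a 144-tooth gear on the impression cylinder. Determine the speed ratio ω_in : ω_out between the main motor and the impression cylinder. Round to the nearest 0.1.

74.4

Each stage contributes driven/driver: gear mesh 120/33 = 3.6364, chain 24/44 = 0.54545, belt 119/55 = 2.1636, belt 15.5/2.8 = 5.5357, gear mesh 144/46 = 3.1304.
Overall: 3.6364 × 0.54545 × 2.1636 × 5.5357 × 3.1304 = 74.368.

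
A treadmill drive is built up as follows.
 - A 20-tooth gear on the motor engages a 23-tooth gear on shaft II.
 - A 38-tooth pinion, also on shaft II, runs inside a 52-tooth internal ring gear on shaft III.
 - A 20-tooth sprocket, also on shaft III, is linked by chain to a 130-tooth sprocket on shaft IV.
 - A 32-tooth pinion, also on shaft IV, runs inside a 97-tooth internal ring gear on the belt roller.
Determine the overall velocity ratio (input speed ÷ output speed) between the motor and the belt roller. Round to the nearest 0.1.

31.0

Each stage contributes driven/driver: gear mesh 23/20 = 1.15, internal gear 52/38 = 1.3684, chain 130/20 = 6.5, internal gear 97/32 = 3.0312.
Overall: 1.15 × 1.3684 × 6.5 × 3.0312 = 31.006.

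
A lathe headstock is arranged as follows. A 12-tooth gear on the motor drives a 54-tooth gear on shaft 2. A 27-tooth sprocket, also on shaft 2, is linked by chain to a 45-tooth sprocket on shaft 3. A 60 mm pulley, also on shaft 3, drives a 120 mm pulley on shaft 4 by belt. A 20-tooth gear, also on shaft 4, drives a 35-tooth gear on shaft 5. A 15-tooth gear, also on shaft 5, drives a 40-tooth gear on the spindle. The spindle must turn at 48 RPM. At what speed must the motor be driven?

Overall ratio R = 4.5 × 1.6667 × 2 × 1.75 × 2.6667 = 70.
Required input speed = output speed × R = 48 × 70 = 3360 RPM.

3360 RPM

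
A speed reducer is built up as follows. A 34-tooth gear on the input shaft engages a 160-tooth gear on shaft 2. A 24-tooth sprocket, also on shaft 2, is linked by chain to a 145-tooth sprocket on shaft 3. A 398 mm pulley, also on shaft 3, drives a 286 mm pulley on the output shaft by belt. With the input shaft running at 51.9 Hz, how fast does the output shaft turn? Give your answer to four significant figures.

2.540 Hz

Gear mesh: ratio = 160/34 = 4.7059, so shaft 2 turns at 51.9 / 4.7059 = 11.029 Hz.
Chain: ratio = 145/24 = 6.0417, so shaft 3 turns at 11.029 / 6.0417 = 1.8254 Hz.
Belt: ratio = 286/398 = 0.71859, so the output shaft turns at 1.8254 / 0.71859 = 2.5403 Hz.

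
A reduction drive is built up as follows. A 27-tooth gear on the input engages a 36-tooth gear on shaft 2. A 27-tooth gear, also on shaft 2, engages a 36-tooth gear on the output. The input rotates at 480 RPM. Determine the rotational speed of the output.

270 RPM

Gear mesh: ratio = 36/27 = 1.3333, so shaft 2 turns at 480 / 1.3333 = 360 RPM.
Gear mesh: ratio = 36/27 = 1.3333, so the output turns at 360 / 1.3333 = 270 RPM.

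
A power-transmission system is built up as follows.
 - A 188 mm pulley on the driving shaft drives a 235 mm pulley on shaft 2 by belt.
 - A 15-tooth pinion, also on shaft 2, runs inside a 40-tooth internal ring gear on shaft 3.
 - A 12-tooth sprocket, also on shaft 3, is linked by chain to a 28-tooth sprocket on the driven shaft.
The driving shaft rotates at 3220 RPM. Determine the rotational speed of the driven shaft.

414 RPM

belt 235/188 = 1.25 → 3220/1.25 = 2576 RPM
internal gear 40/15 = 2.6667 → 2576/2.6667 = 966 RPM
chain 28/12 = 2.3333 → 966/2.3333 = 414 RPM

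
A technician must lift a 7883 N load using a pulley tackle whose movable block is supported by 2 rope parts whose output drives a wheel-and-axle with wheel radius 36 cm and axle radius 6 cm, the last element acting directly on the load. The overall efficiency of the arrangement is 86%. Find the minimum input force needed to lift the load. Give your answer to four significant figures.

Block-and-tackle MA = number of supporting rope parts = 2.
Wheel-and-axle MA = R/r = 36/6 = 6.
Combined ideal MA = 2 × 6 = 12.
Actual MA = 12 × 0.86 = 10.32.
Effort = load / actual MA = 7883 / 10.32 = 763.86 N.

763.9 N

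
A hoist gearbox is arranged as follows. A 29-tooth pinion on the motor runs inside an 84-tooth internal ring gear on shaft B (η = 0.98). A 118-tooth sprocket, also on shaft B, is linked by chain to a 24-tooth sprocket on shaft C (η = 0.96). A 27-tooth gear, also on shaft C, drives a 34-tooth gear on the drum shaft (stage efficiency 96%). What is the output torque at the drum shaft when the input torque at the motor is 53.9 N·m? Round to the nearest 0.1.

After the internal gear (84/29): 53.9 × 2.8966 × 0.98 = 153 N·m
After the chain (24/118): 153 × 0.20339 × 0.96 = 29.874 N·m
After the gear mesh (34/27): 29.874 × 1.2593 × 0.96 = 36.115 N·m

36.1 N·m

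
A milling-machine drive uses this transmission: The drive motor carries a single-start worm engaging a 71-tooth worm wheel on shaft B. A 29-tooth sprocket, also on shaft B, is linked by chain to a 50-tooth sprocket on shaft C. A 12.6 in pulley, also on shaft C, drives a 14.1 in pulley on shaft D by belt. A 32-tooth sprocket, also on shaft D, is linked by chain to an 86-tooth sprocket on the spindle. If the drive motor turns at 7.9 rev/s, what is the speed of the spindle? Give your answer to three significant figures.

0.0215 rev/s

worm 71/1 = 71 → 7.9/71 = 0.11127 rev/s
chain 50/29 = 1.7241 → 0.11127/1.7241 = 0.064535 rev/s
belt 14.1/12.6 = 1.119 → 0.064535/1.119 = 0.05767 rev/s
chain 86/32 = 2.6875 → 0.05767/2.6875 = 0.021459 rev/s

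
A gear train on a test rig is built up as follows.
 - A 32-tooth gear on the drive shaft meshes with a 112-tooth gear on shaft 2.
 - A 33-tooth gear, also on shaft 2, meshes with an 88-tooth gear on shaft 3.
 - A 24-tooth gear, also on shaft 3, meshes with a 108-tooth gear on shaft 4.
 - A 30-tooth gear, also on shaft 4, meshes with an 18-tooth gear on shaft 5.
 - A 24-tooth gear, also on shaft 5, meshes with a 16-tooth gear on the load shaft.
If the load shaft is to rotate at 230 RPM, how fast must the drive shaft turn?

Overall ratio R = 3.5 × 2.6667 × 4.5 × 0.6 × 0.66667 = 16.8.
Required input speed = output speed × R = 230 × 16.8 = 3864 RPM.

3864 RPM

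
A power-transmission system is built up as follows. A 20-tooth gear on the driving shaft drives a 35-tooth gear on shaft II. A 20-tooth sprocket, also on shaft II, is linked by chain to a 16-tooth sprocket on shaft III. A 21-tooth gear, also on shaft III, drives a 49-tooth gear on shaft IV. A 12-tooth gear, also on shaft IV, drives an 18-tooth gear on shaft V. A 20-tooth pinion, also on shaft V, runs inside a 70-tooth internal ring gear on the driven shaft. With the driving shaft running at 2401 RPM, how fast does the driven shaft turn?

140 RPM

Gear mesh: ratio = 35/20 = 1.75, so shaft II turns at 2401 / 1.75 = 1372 RPM.
Chain: ratio = 16/20 = 0.8, so shaft III turns at 1372 / 0.8 = 1715 RPM.
Gear mesh: ratio = 49/21 = 2.3333, so shaft IV turns at 1715 / 2.3333 = 735 RPM.
Gear mesh: ratio = 18/12 = 1.5, so shaft V turns at 735 / 1.5 = 490 RPM.
Internal gear: ratio = 70/20 = 3.5, so the driven shaft turns at 490 / 3.5 = 140 RPM.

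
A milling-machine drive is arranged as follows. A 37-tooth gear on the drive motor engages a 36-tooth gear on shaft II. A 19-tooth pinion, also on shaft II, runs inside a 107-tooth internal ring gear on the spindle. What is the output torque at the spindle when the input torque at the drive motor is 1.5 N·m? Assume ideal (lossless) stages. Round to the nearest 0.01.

After the gear mesh (36/37): 1.5 × 0.97297 = 1.4595 N·m
After the internal gear (107/19): 1.4595 × 5.6316 = 8.2191 N·m

8.22 N·m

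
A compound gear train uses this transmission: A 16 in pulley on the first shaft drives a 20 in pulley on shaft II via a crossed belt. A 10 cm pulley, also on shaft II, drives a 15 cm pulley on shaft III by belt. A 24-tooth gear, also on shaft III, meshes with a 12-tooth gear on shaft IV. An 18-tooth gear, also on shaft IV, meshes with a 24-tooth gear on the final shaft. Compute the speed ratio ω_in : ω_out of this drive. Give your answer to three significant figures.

Each stage contributes driven/driver: belt 20/16 = 1.25, belt 15/10 = 1.5, gear mesh 12/24 = 0.5, gear mesh 24/18 = 1.3333.
Overall: 1.25 × 1.5 × 0.5 × 1.3333 = 1.25.

1.25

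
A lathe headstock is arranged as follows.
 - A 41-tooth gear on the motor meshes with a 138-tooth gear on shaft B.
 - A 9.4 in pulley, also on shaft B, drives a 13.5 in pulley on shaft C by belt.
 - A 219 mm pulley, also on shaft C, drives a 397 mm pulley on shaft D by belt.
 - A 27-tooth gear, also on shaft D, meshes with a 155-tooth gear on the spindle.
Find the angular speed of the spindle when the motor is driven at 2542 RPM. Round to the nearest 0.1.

the motor → shaft B (gear mesh, 138/41): 2542 ÷ 3.3659 = 755.23 RPM
shaft B → shaft C (belt, 13.5/9.4): 755.23 ÷ 1.4362 = 525.87 RPM
shaft C → shaft D (belt, 397/219): 525.87 ÷ 1.8128 = 290.09 RPM
shaft D → the spindle (gear mesh, 155/27): 290.09 ÷ 5.7407 = 50.531 RPM

50.5 RPM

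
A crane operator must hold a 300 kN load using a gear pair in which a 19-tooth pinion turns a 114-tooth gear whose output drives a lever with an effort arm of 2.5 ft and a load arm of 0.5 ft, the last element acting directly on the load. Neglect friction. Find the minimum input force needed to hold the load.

10 kN

Gear pair MA = 114/19 = 6.
Lever MA = effort arm / load arm = 2.5/0.5 = 5.
Combined ideal MA = 6 × 5 = 30.
Effort = load / MA = 300 / 30 = 10 kN.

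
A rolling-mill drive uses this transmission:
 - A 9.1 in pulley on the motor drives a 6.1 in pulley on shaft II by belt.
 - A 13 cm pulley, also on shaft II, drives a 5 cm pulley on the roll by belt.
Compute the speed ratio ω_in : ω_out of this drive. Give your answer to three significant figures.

0.258

Each stage contributes driven/driver: belt 6.1/9.1 = 0.67033, belt 5/13 = 0.38462.
Overall: 0.67033 × 0.38462 = 0.25782.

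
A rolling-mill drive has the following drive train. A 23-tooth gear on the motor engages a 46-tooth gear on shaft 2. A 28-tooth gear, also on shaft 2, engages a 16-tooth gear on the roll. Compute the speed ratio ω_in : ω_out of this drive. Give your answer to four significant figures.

Each stage contributes driven/driver: gear mesh 46/23 = 2, gear mesh 16/28 = 0.57143.
Overall: 2 × 0.57143 = 1.1429.

1.143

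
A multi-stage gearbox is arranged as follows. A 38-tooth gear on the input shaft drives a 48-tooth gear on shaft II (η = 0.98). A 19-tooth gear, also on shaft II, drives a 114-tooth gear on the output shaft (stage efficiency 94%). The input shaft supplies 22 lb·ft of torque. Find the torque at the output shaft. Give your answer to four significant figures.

gear mesh 48/38 = 1.2632 → τ = 22·1.2632·0.98 = 27.234 lb·ft
gear mesh 114/19 = 6 → τ = 27.234·6·0.94 = 153.6 lb·ft

153.6 lb·ft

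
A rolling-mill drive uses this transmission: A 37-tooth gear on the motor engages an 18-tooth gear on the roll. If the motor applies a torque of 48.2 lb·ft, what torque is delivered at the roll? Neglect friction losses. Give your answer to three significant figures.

gear mesh 18/37 = 0.48649 → τ = 48.2·0.48649 = 23.449 lb·ft

23.4 lb·ft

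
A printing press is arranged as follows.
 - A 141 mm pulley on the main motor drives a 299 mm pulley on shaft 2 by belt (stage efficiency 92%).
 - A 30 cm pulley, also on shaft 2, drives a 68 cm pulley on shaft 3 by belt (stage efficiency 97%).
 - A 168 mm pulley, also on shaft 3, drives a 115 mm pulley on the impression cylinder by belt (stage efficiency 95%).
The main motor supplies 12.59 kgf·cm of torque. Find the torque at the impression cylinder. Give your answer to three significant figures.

After the belt (299/141): 12.59 × 2.1206 × 0.92 = 24.562 kgf·cm
After the belt (68/30): 24.562 × 2.2667 × 0.97 = 54.004 kgf·cm
After the belt (115/168): 54.004 × 0.68452 × 0.95 = 35.119 kgf·cm

35.1 kgf·cm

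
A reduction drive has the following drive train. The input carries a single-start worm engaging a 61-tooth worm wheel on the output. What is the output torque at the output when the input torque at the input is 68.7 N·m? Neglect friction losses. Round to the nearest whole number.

worm 61/1 = 61 → τ = 68.7·61 = 4190.7 N·m

4191 N·m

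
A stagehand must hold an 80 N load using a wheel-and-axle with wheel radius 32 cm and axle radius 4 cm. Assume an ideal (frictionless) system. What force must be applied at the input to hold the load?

10 N

Wheel-and-axle MA = R/r = 32/4 = 8.
Effort = load / MA = 80 / 8 = 10 N.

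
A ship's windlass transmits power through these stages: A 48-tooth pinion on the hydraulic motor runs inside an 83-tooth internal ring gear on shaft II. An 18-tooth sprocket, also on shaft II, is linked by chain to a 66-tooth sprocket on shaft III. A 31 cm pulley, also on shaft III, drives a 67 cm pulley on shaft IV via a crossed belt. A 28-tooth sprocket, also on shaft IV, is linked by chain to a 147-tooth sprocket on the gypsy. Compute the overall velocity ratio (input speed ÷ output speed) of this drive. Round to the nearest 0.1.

71.9

Each stage contributes driven/driver: internal gear 83/48 = 1.7292, chain 66/18 = 3.6667, belt 67/31 = 2.1613, chain 147/28 = 5.25.
Overall: 1.7292 × 3.6667 × 2.1613 × 5.25 = 71.942.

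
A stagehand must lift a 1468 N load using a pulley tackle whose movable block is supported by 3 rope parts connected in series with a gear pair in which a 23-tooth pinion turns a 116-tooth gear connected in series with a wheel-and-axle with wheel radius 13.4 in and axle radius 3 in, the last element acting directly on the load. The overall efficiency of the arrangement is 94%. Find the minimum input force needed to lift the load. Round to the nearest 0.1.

23.1 N

Block-and-tackle MA = number of supporting rope parts = 3.
Gear pair MA = 116/23 = 5.0435.
Wheel-and-axle MA = R/r = 13.4/3 = 4.4667.
Combined ideal MA = 3 × 5.0435 × 4.4667 = 67.583.
Actual MA = 67.583 × 0.94 = 63.528.
Effort = load / actual MA = 1468 / 63.528 = 23.108 N.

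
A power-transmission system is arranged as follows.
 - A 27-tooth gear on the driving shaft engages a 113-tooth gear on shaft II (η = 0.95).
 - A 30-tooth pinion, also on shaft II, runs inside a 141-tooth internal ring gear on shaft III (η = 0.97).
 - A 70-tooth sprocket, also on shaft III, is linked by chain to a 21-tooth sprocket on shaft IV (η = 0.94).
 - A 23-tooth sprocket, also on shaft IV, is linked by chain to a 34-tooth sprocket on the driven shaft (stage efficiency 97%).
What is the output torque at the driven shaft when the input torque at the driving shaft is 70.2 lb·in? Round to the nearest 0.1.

514.5 lb·in

Gear mesh: ratio = 113/27 = 4.1852; torque at shaft II = 70.2 × 4.1852 × 0.95 = 279.11 lb·in.
Internal gear: ratio = 141/30 = 4.7; torque at shaft III = 279.11 × 4.7 × 0.97 = 1272.5 lb·in.
Chain: ratio = 21/70 = 0.3; torque at shaft IV = 1272.5 × 0.3 × 0.94 = 358.83 lb·in.
Chain: ratio = 34/23 = 1.4783; torque at the driven shaft = 358.83 × 1.4783 × 0.97 = 514.54 lb·in.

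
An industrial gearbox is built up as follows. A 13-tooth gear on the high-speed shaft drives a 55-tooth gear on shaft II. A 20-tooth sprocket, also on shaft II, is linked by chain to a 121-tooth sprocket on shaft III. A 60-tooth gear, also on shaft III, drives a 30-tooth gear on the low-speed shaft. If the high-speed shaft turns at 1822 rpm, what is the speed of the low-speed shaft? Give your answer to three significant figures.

142 rpm

the high-speed shaft → shaft II (gear mesh, 55/13): 1822 ÷ 4.2308 = 430.65 rpm
shaft II → shaft III (chain, 121/20): 430.65 ÷ 6.05 = 71.183 rpm
shaft III → the low-speed shaft (gear mesh, 30/60): 71.183 ÷ 0.5 = 142.37 rpm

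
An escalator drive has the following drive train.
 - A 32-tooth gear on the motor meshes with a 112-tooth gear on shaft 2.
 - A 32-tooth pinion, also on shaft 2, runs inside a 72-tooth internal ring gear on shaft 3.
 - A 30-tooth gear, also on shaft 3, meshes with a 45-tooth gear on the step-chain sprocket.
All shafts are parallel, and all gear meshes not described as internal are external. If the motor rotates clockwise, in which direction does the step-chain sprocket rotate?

clockwise

the motor → shaft 2: external mesh, 1 reversal → CCW.
shaft 2 → shaft 3: internal mesh, same direction → CCW.
shaft 3 → the step-chain sprocket: external mesh, 1 reversal → CW.
2 reversals in total — an even number — so the step-chain sprocket turns the same way as the motor.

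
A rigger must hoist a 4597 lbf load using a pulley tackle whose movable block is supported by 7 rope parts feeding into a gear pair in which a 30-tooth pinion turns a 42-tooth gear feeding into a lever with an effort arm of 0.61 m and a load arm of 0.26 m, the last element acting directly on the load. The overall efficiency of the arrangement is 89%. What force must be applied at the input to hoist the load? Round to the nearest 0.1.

Block-and-tackle MA = number of supporting rope parts = 7.
Gear pair MA = 42/30 = 1.4.
Lever MA = effort arm / load arm = 0.61/0.26 = 2.3462.
Combined ideal MA = 7 × 1.4 × 2.3462 = 22.992.
Actual MA = 22.992 × 0.89 = 20.463.
Effort = load / actual MA = 4597 / 20.463 = 224.65 lbf.

224.6 lbf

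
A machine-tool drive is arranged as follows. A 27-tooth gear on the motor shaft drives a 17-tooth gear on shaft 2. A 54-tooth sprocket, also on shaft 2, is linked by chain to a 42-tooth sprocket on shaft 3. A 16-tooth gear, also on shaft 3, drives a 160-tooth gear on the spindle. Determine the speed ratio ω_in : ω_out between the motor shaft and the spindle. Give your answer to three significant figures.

Each stage contributes driven/driver: gear mesh 17/27 = 0.62963, chain 42/54 = 0.77778, gear mesh 160/16 = 10.
Overall: 0.62963 × 0.77778 × 10 = 4.8971.

4.90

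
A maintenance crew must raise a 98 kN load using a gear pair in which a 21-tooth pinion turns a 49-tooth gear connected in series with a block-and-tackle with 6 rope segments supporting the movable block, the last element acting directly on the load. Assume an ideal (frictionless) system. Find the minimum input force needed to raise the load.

Gear pair MA = 49/21 = 2.3333.
Block-and-tackle MA = number of supporting rope parts = 6.
Combined ideal MA = 2.3333 × 6 = 14.
Effort = load / MA = 98 / 14 = 7 kN.

7 kN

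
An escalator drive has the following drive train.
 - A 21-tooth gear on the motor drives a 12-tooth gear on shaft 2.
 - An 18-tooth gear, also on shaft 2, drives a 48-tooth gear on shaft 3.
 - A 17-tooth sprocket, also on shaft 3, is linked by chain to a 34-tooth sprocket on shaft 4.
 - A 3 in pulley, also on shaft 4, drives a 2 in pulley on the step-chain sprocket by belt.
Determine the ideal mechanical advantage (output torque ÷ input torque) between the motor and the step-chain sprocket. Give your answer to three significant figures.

2.03

Each stage contributes driven/driver: gear mesh 12/21 = 0.57143, gear mesh 48/18 = 2.6667, chain 34/17 = 2, belt 2/3 = 0.66667.
Overall: 0.57143 × 2.6667 × 2 × 0.66667 = 2.0317.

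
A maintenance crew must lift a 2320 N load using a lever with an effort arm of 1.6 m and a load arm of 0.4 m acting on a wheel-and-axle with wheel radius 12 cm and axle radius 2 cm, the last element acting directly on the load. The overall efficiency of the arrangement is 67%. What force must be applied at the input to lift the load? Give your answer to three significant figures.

144 N

Lever MA = effort arm / load arm = 1.6/0.4 = 4.
Wheel-and-axle MA = R/r = 12/2 = 6.
Combined ideal MA = 4 × 6 = 24.
Actual MA = 24 × 0.67 = 16.08.
Effort = load / actual MA = 2320 / 16.08 = 144.28 N.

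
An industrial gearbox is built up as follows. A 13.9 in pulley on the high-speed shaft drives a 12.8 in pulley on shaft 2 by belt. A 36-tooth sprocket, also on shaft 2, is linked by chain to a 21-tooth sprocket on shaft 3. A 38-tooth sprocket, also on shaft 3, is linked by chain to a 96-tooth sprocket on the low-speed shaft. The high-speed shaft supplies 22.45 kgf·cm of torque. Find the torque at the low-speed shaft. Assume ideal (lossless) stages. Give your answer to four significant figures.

30.47 kgf·cm

belt 12.8/13.9 = 0.92086 → τ = 22.45·0.92086 = 20.673 kgf·cm
chain 21/36 = 0.58333 → τ = 20.673·0.58333 = 12.059 kgf·cm
chain 96/38 = 2.5263 → τ = 12.059·2.5263 = 30.466 kgf·cm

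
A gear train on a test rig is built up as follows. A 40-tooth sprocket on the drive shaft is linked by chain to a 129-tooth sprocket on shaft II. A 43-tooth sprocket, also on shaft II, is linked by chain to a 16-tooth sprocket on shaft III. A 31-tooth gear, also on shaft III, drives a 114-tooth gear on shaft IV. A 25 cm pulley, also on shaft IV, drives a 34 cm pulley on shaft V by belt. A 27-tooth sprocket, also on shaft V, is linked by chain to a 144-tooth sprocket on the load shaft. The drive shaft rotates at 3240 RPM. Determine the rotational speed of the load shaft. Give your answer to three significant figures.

chain 129/40 = 3.225 → 3240/3.225 = 1004.7 RPM
chain 16/43 = 0.37209 → 1004.7/0.37209 = 2700 RPM
gear mesh 114/31 = 3.6774 → 2700/3.6774 = 734.21 RPM
belt 34/25 = 1.36 → 734.21/1.36 = 539.86 RPM
chain 144/27 = 5.3333 → 539.86/5.3333 = 101.22 RPM

101 RPM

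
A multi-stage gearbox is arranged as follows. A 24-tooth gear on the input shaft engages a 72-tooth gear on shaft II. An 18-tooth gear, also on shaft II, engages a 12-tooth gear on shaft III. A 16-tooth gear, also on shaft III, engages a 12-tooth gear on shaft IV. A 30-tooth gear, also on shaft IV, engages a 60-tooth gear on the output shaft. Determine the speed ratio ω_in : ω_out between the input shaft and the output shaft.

3

Each stage contributes driven/driver: gear mesh 72/24 = 3, gear mesh 12/18 = 0.66667, gear mesh 12/16 = 0.75, gear mesh 60/30 = 2.
Overall: 3 × 0.66667 × 0.75 × 2 = 3.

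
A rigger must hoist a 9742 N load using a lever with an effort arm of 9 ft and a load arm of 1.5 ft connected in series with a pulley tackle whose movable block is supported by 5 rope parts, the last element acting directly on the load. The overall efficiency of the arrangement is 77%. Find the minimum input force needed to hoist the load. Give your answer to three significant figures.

422 N

Lever MA = effort arm / load arm = 9/1.5 = 6.
Block-and-tackle MA = number of supporting rope parts = 5.
Combined ideal MA = 6 × 5 = 30.
Actual MA = 30 × 0.77 = 23.1.
Effort = load / actual MA = 9742 / 23.1 = 421.73 N.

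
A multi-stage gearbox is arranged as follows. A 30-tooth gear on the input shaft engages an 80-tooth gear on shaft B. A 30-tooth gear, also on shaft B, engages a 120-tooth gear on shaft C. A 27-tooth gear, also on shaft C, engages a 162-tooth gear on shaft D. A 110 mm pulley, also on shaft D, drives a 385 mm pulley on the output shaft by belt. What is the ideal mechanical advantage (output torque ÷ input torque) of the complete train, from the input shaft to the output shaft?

Each stage contributes driven/driver: gear mesh 80/30 = 2.6667, gear mesh 120/30 = 4, gear mesh 162/27 = 6, belt 385/110 = 3.5.
Overall: 2.6667 × 4 × 6 × 3.5 = 224.

224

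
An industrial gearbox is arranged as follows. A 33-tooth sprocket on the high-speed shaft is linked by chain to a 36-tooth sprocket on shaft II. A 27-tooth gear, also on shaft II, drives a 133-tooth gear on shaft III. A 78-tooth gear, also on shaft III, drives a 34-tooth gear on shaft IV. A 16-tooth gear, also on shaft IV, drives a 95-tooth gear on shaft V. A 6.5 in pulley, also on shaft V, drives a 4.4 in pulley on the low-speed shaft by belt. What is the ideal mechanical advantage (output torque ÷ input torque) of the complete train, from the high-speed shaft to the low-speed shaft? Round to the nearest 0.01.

Each stage contributes driven/driver: chain 36/33 = 1.0909, gear mesh 133/27 = 4.9259, gear mesh 34/78 = 0.4359, gear mesh 95/16 = 5.9375, belt 4.4/6.5 = 0.67692.
Overall: 1.0909 × 4.9259 × 0.4359 × 5.9375 × 0.67692 = 9.4146.

9.41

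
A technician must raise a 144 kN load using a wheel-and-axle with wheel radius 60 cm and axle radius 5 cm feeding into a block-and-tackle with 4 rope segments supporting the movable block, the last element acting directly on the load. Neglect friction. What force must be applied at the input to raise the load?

Wheel-and-axle MA = R/r = 60/5 = 12.
Block-and-tackle MA = number of supporting rope parts = 4.
Combined ideal MA = 12 × 4 = 48.
Effort = load / MA = 144 / 48 = 3 kN.

3 kN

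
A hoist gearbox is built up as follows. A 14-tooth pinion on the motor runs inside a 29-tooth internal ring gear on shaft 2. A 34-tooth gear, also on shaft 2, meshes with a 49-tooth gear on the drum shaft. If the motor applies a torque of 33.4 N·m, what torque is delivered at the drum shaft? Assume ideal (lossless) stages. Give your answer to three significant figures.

internal gear 29/14 = 2.0714 → τ = 33.4·2.0714 = 69.186 N·m
gear mesh 49/34 = 1.4412 → τ = 69.186·1.4412 = 99.709 N·m

99.7 N·m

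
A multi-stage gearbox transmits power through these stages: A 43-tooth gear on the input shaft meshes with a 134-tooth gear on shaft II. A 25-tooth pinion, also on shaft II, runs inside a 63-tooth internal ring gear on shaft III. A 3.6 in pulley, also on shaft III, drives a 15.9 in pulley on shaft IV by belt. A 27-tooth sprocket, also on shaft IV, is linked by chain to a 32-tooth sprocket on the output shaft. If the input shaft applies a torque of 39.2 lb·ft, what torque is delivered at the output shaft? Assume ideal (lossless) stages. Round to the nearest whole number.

After the gear mesh (134/43): 39.2 × 3.1163 = 122.16 lb·ft
After the internal gear (63/25): 122.16 × 2.52 = 307.84 lb·ft
After the belt (15.9/3.6): 307.84 × 4.4167 = 1359.6 lb·ft
After the chain (32/27): 1359.6 × 1.1852 = 1611.4 lb·ft

1611 lb·ft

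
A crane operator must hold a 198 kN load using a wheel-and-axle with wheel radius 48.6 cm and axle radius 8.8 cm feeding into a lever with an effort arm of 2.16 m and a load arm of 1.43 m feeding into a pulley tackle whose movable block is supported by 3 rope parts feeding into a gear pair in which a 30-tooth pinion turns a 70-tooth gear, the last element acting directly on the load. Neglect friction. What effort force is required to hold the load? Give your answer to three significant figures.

3.39 kN

Wheel-and-axle MA = R/r = 48.6/8.8 = 5.5227.
Lever MA = effort arm / load arm = 2.16/1.43 = 1.5105.
Block-and-tackle MA = number of supporting rope parts = 3.
Gear pair MA = 70/30 = 2.3333.
Combined ideal MA = 5.5227 × 1.5105 × 3 × 2.3333 = 58.394.
Effort = load / MA = 198 / 58.394 = 3.3908 kN.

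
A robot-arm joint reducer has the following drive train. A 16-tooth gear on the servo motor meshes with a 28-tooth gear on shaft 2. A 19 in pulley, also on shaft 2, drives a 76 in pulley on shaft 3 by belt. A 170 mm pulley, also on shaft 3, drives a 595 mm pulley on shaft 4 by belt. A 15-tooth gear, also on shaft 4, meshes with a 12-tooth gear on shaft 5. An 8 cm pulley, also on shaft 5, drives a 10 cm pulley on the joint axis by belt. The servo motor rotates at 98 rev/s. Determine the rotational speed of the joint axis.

4 rev/s

Gear mesh: ratio = 28/16 = 1.75, so shaft 2 turns at 98 / 1.75 = 56 rev/s.
Belt: ratio = 76/19 = 4, so shaft 3 turns at 56 / 4 = 14 rev/s.
Belt: ratio = 595/170 = 3.5, so shaft 4 turns at 14 / 3.5 = 4 rev/s.
Gear mesh: ratio = 12/15 = 0.8, so shaft 5 turns at 4 / 0.8 = 5 rev/s.
Belt: ratio = 10/8 = 1.25, so the joint axis turns at 5 / 1.25 = 4 rev/s.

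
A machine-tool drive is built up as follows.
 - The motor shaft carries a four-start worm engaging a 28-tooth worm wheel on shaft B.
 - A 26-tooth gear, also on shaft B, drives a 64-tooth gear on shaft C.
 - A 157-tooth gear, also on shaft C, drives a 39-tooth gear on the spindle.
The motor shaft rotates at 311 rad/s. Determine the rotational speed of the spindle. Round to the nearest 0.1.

Worm: ratio = 28/4 = 7, so shaft B turns at 311 / 7 = 44.429 rad/s.
Gear mesh: ratio = 64/26 = 2.4615, so shaft C turns at 44.429 / 2.4615 = 18.049 rad/s.
Gear mesh: ratio = 39/157 = 0.24841, so the spindle turns at 18.049 / 0.24841 = 72.659 rad/s.

72.7 rad/s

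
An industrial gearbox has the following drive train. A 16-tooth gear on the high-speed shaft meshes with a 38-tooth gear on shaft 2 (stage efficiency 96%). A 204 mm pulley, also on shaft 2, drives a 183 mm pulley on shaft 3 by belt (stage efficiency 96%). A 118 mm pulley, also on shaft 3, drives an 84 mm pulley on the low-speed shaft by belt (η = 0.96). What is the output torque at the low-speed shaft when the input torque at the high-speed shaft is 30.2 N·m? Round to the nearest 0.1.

After the gear mesh (38/16): 30.2 × 2.375 × 0.96 = 68.856 N·m
After the belt (183/204): 68.856 × 0.89706 × 0.96 = 59.297 N·m
After the belt (84/118): 59.297 × 0.71186 × 0.96 = 40.523 N·m

40.5 N·m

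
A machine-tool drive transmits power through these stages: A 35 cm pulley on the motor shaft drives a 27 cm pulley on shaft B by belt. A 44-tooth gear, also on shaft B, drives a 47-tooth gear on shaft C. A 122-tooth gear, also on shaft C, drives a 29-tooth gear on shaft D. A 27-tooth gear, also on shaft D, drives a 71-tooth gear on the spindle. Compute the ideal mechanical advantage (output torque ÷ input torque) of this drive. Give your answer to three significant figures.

0.515

Each stage contributes driven/driver: belt 27/35 = 0.77143, gear mesh 47/44 = 1.0682, gear mesh 29/122 = 0.2377, gear mesh 71/27 = 2.6296.
Overall: 0.77143 × 1.0682 × 0.2377 × 2.6296 = 0.51508.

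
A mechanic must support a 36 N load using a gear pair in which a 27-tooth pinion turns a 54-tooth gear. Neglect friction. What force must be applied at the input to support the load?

18 N

Gear pair MA = 54/27 = 2.
Effort = load / MA = 36 / 2 = 18 N.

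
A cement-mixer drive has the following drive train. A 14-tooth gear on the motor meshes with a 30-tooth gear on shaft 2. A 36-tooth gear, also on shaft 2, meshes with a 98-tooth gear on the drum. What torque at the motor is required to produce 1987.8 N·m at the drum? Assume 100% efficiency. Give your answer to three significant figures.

Overall ratio R = 2.1429 × 2.7222 = 5.8333.
Input torque = output torque / R = 1987.8 / 5.8333 = 340.77 N·m.

341 N·m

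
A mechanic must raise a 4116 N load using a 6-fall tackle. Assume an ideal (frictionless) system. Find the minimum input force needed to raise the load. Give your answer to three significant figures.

Block-and-tackle MA = number of supporting rope parts = 6.
Effort = load / MA = 4116 / 6 = 686 N.

686 N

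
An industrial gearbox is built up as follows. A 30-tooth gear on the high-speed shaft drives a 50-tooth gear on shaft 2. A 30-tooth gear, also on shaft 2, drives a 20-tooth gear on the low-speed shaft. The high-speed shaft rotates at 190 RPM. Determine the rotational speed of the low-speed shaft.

gear mesh 50/30 = 1.6667 → 190/1.6667 = 114 RPM
gear mesh 20/30 = 0.66667 → 114/0.66667 = 171 RPM

171 RPM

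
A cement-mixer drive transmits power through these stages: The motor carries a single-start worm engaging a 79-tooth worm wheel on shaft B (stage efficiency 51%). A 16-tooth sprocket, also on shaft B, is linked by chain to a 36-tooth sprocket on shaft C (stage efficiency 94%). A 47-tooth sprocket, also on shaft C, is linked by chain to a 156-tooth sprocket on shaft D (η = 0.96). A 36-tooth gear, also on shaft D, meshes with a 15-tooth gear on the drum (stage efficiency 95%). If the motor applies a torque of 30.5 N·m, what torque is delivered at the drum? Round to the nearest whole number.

3278 N·m

After the worm (79/1): 30.5 × 79 × 0.51 = 1228.8 N·m
After the chain (36/16): 1228.8 × 2.25 × 0.94 = 2599 N·m
After the chain (156/47): 2599 × 3.3191 × 0.96 = 8281.4 N·m
After the gear mesh (15/36): 8281.4 × 0.41667 × 0.95 = 3278.1 N·m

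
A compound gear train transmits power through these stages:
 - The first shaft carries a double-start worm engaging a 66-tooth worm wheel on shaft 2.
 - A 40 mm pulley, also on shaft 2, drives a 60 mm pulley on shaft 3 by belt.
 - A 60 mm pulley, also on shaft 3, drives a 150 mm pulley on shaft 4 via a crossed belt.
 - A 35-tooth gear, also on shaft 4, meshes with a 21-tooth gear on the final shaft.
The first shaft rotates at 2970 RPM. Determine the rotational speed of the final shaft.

the first shaft → shaft 2 (worm, 66/2): 2970 ÷ 33 = 90 RPM
shaft 2 → shaft 3 (belt, 60/40): 90 ÷ 1.5 = 60 RPM
shaft 3 → shaft 4 (belt, 150/60): 60 ÷ 2.5 = 24 RPM
shaft 4 → the final shaft (gear mesh, 21/35): 24 ÷ 0.6 = 40 RPM

40 RPM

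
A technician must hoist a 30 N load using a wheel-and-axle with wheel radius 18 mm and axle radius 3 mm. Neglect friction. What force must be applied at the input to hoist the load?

5 N

Wheel-and-axle MA = R/r = 18/3 = 6.
Effort = load / MA = 30 / 6 = 5 N.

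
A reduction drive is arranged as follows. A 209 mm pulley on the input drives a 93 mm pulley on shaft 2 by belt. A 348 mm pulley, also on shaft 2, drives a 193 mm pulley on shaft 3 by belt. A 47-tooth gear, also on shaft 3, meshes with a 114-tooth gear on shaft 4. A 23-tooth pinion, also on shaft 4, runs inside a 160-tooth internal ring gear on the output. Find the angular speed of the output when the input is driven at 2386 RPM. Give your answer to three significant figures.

Belt: ratio = 93/209 = 0.44498, so shaft 2 turns at 2386 / 0.44498 = 5362.1 RPM.
Belt: ratio = 193/348 = 0.5546, so shaft 3 turns at 5362.1 / 0.5546 = 9668.4 RPM.
Gear mesh: ratio = 114/47 = 2.4255, so shaft 4 turns at 9668.4 / 2.4255 = 3986.1 RPM.
Internal gear: ratio = 160/23 = 6.9565, so the output turns at 3986.1 / 6.9565 = 573 RPM.

573 RPM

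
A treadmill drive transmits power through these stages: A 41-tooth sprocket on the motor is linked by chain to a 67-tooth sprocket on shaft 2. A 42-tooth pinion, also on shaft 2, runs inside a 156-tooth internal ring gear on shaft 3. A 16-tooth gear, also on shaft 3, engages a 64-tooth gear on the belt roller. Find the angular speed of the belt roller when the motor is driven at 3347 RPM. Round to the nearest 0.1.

137.9 RPM

Chain: ratio = 67/41 = 1.6341, so shaft 2 turns at 3347 / 1.6341 = 2048.2 RPM.
Internal gear: ratio = 156/42 = 3.7143, so shaft 3 turns at 2048.2 / 3.7143 = 551.43 RPM.
Gear mesh: ratio = 64/16 = 4, so the belt roller turns at 551.43 / 4 = 137.86 RPM.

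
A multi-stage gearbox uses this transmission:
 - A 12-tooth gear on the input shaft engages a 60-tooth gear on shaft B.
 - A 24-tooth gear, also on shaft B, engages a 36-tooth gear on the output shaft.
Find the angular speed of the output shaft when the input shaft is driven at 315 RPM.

gear mesh 60/12 = 5 → 315/5 = 63 RPM
gear mesh 36/24 = 1.5 → 63/1.5 = 42 RPM

42 RPM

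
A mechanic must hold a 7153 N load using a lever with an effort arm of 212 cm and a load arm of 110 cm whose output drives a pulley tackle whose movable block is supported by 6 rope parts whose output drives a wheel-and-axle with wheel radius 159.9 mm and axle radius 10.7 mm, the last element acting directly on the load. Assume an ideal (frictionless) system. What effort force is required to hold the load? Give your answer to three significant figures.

41.4 N

Lever MA = effort arm / load arm = 212/110 = 1.9273.
Block-and-tackle MA = number of supporting rope parts = 6.
Wheel-and-axle MA = R/r = 159.9/10.7 = 14.944.
Combined ideal MA = 1.9273 × 6 × 14.944 = 172.81.
Effort = load / MA = 7153 / 172.81 = 41.393 N.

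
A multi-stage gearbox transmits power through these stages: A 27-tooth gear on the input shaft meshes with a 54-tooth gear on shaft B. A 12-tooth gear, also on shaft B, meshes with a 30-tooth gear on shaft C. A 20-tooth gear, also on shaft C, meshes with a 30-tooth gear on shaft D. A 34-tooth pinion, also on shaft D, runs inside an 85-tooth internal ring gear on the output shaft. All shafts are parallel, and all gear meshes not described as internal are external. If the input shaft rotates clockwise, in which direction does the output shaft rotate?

the input shaft → shaft B: external mesh, 1 reversal → CCW.
shaft B → shaft C: external mesh, 1 reversal → CW.
shaft C → shaft D: external mesh, 1 reversal → CCW.
shaft D → the output shaft: internal mesh, same direction → CCW.
3 reversals in total — an odd number — so the output shaft turns opposite to the input shaft.

counterclockwise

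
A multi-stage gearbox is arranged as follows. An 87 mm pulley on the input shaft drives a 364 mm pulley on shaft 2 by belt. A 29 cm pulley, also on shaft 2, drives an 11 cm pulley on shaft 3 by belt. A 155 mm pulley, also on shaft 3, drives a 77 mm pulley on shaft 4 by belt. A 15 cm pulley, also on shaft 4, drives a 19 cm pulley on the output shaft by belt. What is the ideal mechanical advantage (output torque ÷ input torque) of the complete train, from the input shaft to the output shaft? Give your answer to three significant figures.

0.999

Each stage contributes driven/driver: belt 364/87 = 4.1839, belt 11/29 = 0.37931, belt 77/155 = 0.49677, belt 19/15 = 1.2667.
Overall: 4.1839 × 0.37931 × 0.49677 × 1.2667 = 0.99862.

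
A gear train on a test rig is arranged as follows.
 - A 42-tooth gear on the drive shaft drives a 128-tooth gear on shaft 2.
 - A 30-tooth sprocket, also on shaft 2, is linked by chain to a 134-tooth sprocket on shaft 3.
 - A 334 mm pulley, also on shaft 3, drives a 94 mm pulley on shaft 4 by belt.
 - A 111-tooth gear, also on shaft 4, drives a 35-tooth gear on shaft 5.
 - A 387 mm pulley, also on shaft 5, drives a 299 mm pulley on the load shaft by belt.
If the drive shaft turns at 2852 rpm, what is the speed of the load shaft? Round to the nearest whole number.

gear mesh 128/42 = 3.0476 → 2852/3.0476 = 935.81 rpm
chain 134/30 = 4.4667 → 935.81/4.4667 = 209.51 rpm
belt 94/334 = 0.28144 → 209.51/0.28144 = 744.43 rpm
gear mesh 35/111 = 0.31532 → 744.43/0.31532 = 2360.9 rpm
belt 299/387 = 0.77261 → 2360.9/0.77261 = 3055.8 rpm

3056 rpm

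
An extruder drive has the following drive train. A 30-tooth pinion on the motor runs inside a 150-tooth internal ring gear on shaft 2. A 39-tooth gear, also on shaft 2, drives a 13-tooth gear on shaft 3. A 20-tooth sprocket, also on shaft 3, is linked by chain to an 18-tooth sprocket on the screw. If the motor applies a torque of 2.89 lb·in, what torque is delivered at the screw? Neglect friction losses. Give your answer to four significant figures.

4.335 lb·in

After the internal gear (150/30): 2.89 × 5 = 14.45 lb·in
After the gear mesh (13/39): 14.45 × 0.33333 = 4.8167 lb·in
After the chain (18/20): 4.8167 × 0.9 = 4.335 lb·in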